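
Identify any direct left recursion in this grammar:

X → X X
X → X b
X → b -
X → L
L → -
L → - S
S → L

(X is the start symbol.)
X → X X: LEFT RECURSIVE (starts with X)
X → X b: LEFT RECURSIVE (starts with X)
X → b -: starts with b
X → L: starts with L
L → -: starts with '-'
L → - S: starts with '-'
S → L: starts with L

The grammar has direct left recursion on: X.

Answer: Yes, X is left-recursive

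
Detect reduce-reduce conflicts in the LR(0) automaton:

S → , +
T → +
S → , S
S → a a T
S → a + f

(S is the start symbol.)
No reduce-reduce conflicts

Augment with S' → S and build the canonical LR(0) collection (I0 = CLOSURE({[S' → . S]}), then GOTO on every symbol after a dot until no new states appear). It has 11 states:
  I0: { [S → . , +], [S → . , S], [S → . a + f], [S → . a a T], [S' → . S] }  — shift
  I1: { [S → , . +], [S → , . S], [S → . , +], [S → . , S], [S → . a + f], [S → . a a T] }  — shift
  I2: { [S' → S .] }  — accept
  I3: { [S → a . + f], [S → a . a T] }  — shift
  I4: { [S → a + . f] }  — shift
  I5: { [S → a a . T], [T → . +] }  — shift
  I6: { [T → + .] }  — reduce
  I7: { [S → a a T .] }  — reduce
  I8: { [S → a + f .] }  — reduce
  I9: { [S → , + .] }  — reduce
  I10: { [S → , S .] }  — reduce

No state contains more than one complete item.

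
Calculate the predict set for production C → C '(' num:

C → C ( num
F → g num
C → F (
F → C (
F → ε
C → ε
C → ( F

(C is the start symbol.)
PREDICT(C → C '(' num) = (FIRST(RHS) \ {ε}) ∪ (FOLLOW(C) if ε ∈ FIRST(RHS), i.e. RHS ⇒* ε)
FIRST(C) = { '(', 'g', ε }
FIRST(C '(' num) = { '(', 'g' }
ε ∉ FIRST(C '(' num), so FOLLOW(C) is not added.
PREDICT(C → C '(' num) = { '(', 'g' }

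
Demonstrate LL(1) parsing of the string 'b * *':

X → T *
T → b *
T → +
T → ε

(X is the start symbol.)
LL(1) parsing maintains a stack (initially the start symbol over $) and the input. At each step: if the stack top is a terminal, match it against the current input token; if it is a non-terminal N, replace it with the RHS of M[N, lookahead] (the unique production whose predict set contains the lookahead).

Stack is shown with the top on the left.

Stack    Input    Action
------------------------
X $      b * * $  output X → T *
T * $    b * * $  output T → b *
b * * $  b * * $  match 'b'
* * $    * * $    match '*'
* $      * $      match '*'
$        $        accept

The string is accepted.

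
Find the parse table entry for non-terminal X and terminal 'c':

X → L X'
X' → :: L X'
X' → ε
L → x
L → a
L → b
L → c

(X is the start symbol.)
X → L X'

To find M[X, 'c'], we find productions for X where 'c' is in the predict set (PREDICT(N → α) = (FIRST(α) \ {ε}) ∪ (FOLLOW(N) if α ⇒* ε)).

Relevant sets:
  FIRST(L) = { 'a', 'b', 'c', 'x' }

X → L X': PREDICT = { 'a', 'b', 'c', 'x' }
  'c' is in predict set, so this production goes in M[X, 'c']

M[X, 'c'] = X → L X'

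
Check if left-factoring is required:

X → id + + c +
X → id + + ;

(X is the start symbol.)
Left-factoring is needed when two productions for the same non-terminal
share a common prefix on the right-hand side.

Productions for X:
  X → id + + c +
  X → id + + ;

Found common prefix 'id + +' in productions for X

Answer: Yes, X has productions with common prefix 'id + +'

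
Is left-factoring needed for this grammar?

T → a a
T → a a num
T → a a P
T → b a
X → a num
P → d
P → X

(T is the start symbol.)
Yes, T has productions with common prefix 'a a'

Left-factoring is needed when two productions for the same non-terminal
share a common prefix on the right-hand side.

Productions for T:
  T → a a
  T → a a num
  T → a a P
  T → b a
Productions for P:
  P → d
  P → X

Found common prefix 'a a' in productions for T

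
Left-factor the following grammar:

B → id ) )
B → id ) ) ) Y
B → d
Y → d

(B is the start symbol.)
B → id ) ) B'
B' → ε
B' → ) Y
B → d
Y → d

Left-factoring transforms A → αβ₁ | αβ₂ into A → αA' and A' → β₁ | β₂
(α is the longest common prefix among the alternatives). Repeat until
no nonterminal has two alternatives with a common prefix.

Round 1: B has alternatives sharing prefix 'id ) )'. Introduce B': B → id ) ) B'
  Add: B' → ε
  Add: B' → ) Y

No remaining common prefixes — done.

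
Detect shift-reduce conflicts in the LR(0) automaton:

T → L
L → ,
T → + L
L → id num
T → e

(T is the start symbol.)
No shift-reduce conflicts

A shift-reduce conflict occurs when an LR(0) state has both:
  - a complete (reduce) item [A → α .] (dot at the end), and
  - a shift item [B → β . c γ] (dot before a terminal).

Augment with T' → T and build the canonical LR(0) collection (I0 = CLOSURE({[T' → . T]}), then GOTO on every symbol after a dot until no new states appear). It has 9 states:
  I0: { [L → . ,], [L → . id num], [T → . + L], [T → . L], [T → . e], [T' → . T] }  — shift
  I1: { [L → . ,], [L → . id num], [T → + . L] }  — shift
  I2: { [L → , .] }  — reduce
  I3: { [T → L .] }  — reduce
  I4: { [T' → T .] }  — accept
  I5: { [T → e .] }  — reduce
  I6: { [L → id . num] }  — shift
  I7: { [L → id num .] }  — reduce
  I8: { [T → + L .] }  — reduce

No state contains both a complete item and a shift item.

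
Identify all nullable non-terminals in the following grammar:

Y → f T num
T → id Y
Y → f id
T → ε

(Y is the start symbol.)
A non-terminal is nullable if it can derive ε (the empty string): either it has an ε-production, or it has a production whose right-hand side consists entirely of nullable non-terminals.

ε-productions: T → ε
So T is immediately nullable.
No further non-terminal can be added: every production for the remaining non-terminals contains a terminal or a non-nullable non-terminal.
Nullable = { 'T' }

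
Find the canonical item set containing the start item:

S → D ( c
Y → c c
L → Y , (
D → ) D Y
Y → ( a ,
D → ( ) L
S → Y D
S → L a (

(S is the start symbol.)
{ [D → . ( ) L], [D → . ) D Y], [L → . Y , (], [S → . D ( c], [S → . L a (], [S → . Y D], [S' → . S], [Y → . ( a ,], [Y → . c c] }

First, augment the grammar with S' → S
I₀ = CLOSURE({ [S' → . S] }):
  [S' → . S] has the dot before S: add [S → . D ( c], [S → . Y D], [S → . L a (]
  [S → . D ( c] has the dot before D: add [D → . ) D Y], [D → . ( ) L]
  [S → . Y D] has the dot before Y: add [Y → . c c], [Y → . ( a ,]
  [S → . L a (] has the dot before L: add [L → . Y , (]
No further items can be added.

I₀ = { [D → . ( ) L], [D → . ) D Y], [L → . Y , (], [S → . D ( c], [S → . L a (], [S → . Y D], [S' → . S], [Y → . ( a ,], [Y → . c c] }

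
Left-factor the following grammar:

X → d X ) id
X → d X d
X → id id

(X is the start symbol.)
X → d X X'
X' → ) id
X' → d
X → id id

Left-factoring transforms A → αβ₁ | αβ₂ into A → αA' and A' → β₁ | β₂
(α is the longest common prefix among the alternatives). Repeat until
no nonterminal has two alternatives with a common prefix.

Round 1: X has alternatives sharing prefix 'd X'. Introduce X': X → d X X'
  Add: X' → ) id
  Add: X' → d

No remaining common prefixes — done.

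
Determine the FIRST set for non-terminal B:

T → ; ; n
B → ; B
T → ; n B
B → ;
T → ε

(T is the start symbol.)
To compute FIRST(B), examine every production with B on the left-hand side, reading each right-hand side left to right until a non-nullable symbol is reached.

From B → ; B:
  - ';' is a terminal: add ';' and stop
From B → ;:
  - ';' is a terminal: add ';' and stop

Collecting: FIRST(B) = { ';' }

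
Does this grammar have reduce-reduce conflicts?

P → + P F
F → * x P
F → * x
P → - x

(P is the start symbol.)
No reduce-reduce conflicts

Augment with P' → P and build the canonical LR(0) collection (I0 = CLOSURE({[P' → . P]}), then GOTO on every symbol after a dot until no new states appear). It has 10 states:
  I0: { [P → . + P F], [P → . - x], [P' → . P] }  — shift
  I1: { [P → + . P F], [P → . + P F], [P → . - x] }  — shift
  I2: { [P → - . x] }  — shift
  I3: { [P' → P .] }  — accept
  I4: { [P → - x .] }  — reduce
  I5: { [F → . * x P], [F → . * x], [P → + P . F] }  — shift
  I6: { [F → * . x P], [F → * . x] }  — shift
  I7: { [P → + P F .] }  — reduce
  I8: { [F → * x . P], [F → * x .], [P → . + P F], [P → . - x] }  — shift, reduce
  I9: { [F → * x P .] }  — reduce

No state contains more than one complete item.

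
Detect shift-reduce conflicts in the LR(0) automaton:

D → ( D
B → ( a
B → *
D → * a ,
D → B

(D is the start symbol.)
Augment with D' → D and build the canonical LR(0) collection (I0 = CLOSURE({[D' → . D]}), then GOTO on every symbol after a dot until no new states appear). It has 9 states:
  I0: { [B → . ( a], [B → . *], [D → . ( D], [D → . * a ,], [D → . B], [D' → . D] }  — shift
  I1: { [B → ( . a], [B → . ( a], [B → . *], [D → ( . D], [D → . ( D], [D → . * a ,], [D → . B] }  — shift
  I2: { [B → * .], [D → * . a ,] }  — shift, reduce
  I3: { [D → B .] }  — reduce
  I4: { [D' → D .] }  — accept
  I5: { [D → * a . ,] }  — shift
  I6: { [D → * a , .] }  — reduce
  I7: { [D → ( D .] }  — reduce
  I8: { [B → ( a .] }  — reduce

I2 contains reduce item [B → * .] and shift item [D → * . a ,] — shift-reduce conflict.

Answer: Yes — I2: [B → * .] vs [D → * . a ,]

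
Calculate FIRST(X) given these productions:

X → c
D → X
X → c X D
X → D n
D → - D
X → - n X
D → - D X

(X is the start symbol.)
{ '-', 'c' }

To compute FIRST(X), examine every production with X on the left-hand side, reading each right-hand side left to right until a non-nullable symbol is reached.

FIRST sets of the other non-terminals involved (by the same procedure, iterated to a fixed point):
  FIRST(D) = { '-', 'c' }

From X → c:
  - c is a terminal: add 'c' and stop
From X → c X D:
  - c is a terminal: add 'c' and stop
From X → D n:
  - D is a non-terminal: add FIRST(D) \ {ε} = { '-', 'c' }
    D is not nullable, so stop
From X → - n X:
  - '-' is a terminal: add '-' and stop

Collecting: FIRST(X) = { '-', 'c' }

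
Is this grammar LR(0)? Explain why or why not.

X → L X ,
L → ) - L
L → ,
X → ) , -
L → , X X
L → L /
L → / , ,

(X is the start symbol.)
No. Shift-reduce conflict between [L → , .] and [L → . ) - L]

Augment with X' → X and build the canonical LR(0) collection (I0 = CLOSURE({[X' → . X]}), then GOTO on every symbol after a dot until no new states appear). It has 19 states:
  I0: { [L → . ) - L], [L → . , X X], [L → . ,], [L → . / , ,], [L → . L /], [X → . ) , -], [X → . L X ,], [X' → . X] }  — shift
  I1: { [L → ) . - L], [X → ) . , -] }  — shift
  I2: { [L → , . X X], [L → , .], [L → . ) - L], [L → . , X X], [L → . ,], [L → . / , ,], [L → . L /], [X → . ) , -], [X → . L X ,] }  — shift, reduce
  I3: { [L → / . , ,] }  — shift
  I4: { [L → . ) - L], [L → . , X X], [L → . ,], [L → . / , ,], [L → . L /], [L → L . /], [X → . ) , -], [X → . L X ,], [X → L . X ,] }  — shift
  I5: { [X' → X .] }  — accept
  I6: { [L → / . , ,], [L → L / .] }  — shift, reduce
  I7: { [X → L X . ,] }  — shift
  I8: { [X → L X , .] }  — reduce
  I9: { [L → / , . ,] }  — shift
  I10: { [L → / , , .] }  — reduce
  I11: { [L → , X . X], [L → . ) - L], [L → . , X X], [L → . ,], [L → . / , ,], [L → . L /], [X → . ) , -], [X → . L X ,] }  — shift
  I12: { [L → , X X .] }  — reduce
  I13: { [X → ) , . -] }  — shift
  I14: { [L → ) - . L], [L → . ) - L], [L → . , X X], [L → . ,], [L → . / , ,], [L → . L /] }  — shift
  I15: { [L → ) . - L] }  — shift
  I16: { [L → ) - L .], [L → L . /] }  — shift, reduce
  I17: { [L → L / .] }  — reduce
  I18: { [X → ) , - .] }  — reduce

Conflict in state I2:
  Shift-reduce conflict between [L → , .] and [L → . ) - L]
So the grammar is NOT LR(0).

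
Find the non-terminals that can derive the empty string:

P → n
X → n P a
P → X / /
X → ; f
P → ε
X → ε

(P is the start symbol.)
A non-terminal is nullable if it can derive ε (the empty string): either it has an ε-production, or it has a production whose right-hand side consists entirely of nullable non-terminals.

ε-productions: P → ε, X → ε
So P, X are immediately nullable.
Every non-terminal is now nullable.
Nullable = { 'P', 'X' }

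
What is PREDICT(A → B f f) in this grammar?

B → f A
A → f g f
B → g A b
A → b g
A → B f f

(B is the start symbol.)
{ 'f', 'g' }

PREDICT(A → B f f) = (FIRST(RHS) \ {ε}) ∪ (FOLLOW(A) if ε ∈ FIRST(RHS), i.e. RHS ⇒* ε)
FIRST(B) = { 'f', 'g' }
FIRST(B f f) = { 'f', 'g' }
ε ∉ FIRST(B f f), so FOLLOW(A) is not added.
PREDICT(A → B f f) = { 'f', 'g' }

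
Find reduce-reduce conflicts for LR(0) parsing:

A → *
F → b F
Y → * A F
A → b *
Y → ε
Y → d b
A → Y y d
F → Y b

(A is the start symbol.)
Yes — I1: [A → * .] vs [Y → .]

Augment with A' → A and build the canonical LR(0) collection (I0 = CLOSURE({[A' → . A]}), then GOTO on every symbol after a dot until no new states appear). It has 17 states:
  I0: { [A → . *], [A → . Y y d], [A → . b *], [A' → . A], [Y → . * A F], [Y → . d b], [Y → .] }  — shift, reduce
  I1: { [A → * .], [A → . *], [A → . Y y d], [A → . b *], [Y → * . A F], [Y → . * A F], [Y → . d b], [Y → .] }  — shift, 2 reduces
  I2: { [A' → A .] }  — accept
  I3: { [A → Y . y d] }  — shift
  I4: { [A → b . *] }  — shift
  I5: { [Y → d . b] }  — shift
  I6: { [Y → d b .] }  — reduce
  I7: { [A → b * .] }  — reduce
  I8: { [A → Y y . d] }  — shift
  I9: { [A → Y y d .] }  — reduce
  I10: { [F → . Y b], [F → . b F], [Y → * A . F], [Y → . * A F], [Y → . d b], [Y → .] }  — shift, reduce
  I11: { [A → . *], [A → . Y y d], [A → . b *], [Y → * . A F], [Y → . * A F], [Y → . d b], [Y → .] }  — shift, reduce
  I12: { [Y → * A F .] }  — reduce
  I13: { [F → Y . b] }  — shift
  I14: { [F → . Y b], [F → . b F], [F → b . F], [Y → . * A F], [Y → . d b], [Y → .] }  — shift, reduce
  I15: { [F → b F .] }  — reduce
  I16: { [F → Y b .] }  — reduce

I1 contains complete items [A → * .], [Y → .] — reduce-reduce conflict.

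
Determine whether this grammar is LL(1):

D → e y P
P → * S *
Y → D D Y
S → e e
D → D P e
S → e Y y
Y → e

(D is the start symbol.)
Relevant sets:
  FIRST(D) = { 'e' }

For D:
  PREDICT(D → e y P) = { 'e' }
  PREDICT(D → D P e) = { 'e' }
For Y:
  PREDICT(Y → D D Y) = { 'e' }
  PREDICT(Y → e) = { 'e' }
For S:
  PREDICT(S → e e) = { 'e' }
  PREDICT(S → e Y y) = { 'e' }
P has a single production, so nothing to check there.

Conflict found: Predict set conflict for D: { 'e' }
The grammar is NOT LL(1).

Answer: No. Predict set conflict for D: { 'e' }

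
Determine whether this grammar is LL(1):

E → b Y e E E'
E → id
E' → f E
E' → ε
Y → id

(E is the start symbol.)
Relevant sets:
  FOLLOW(E') = { $, 'f' }

For E:
  PREDICT(E → b Y e E E') = { 'b' }
  PREDICT(E → id) = { 'id' }
For E':
  PREDICT(E' → f E) = { 'f' }
  PREDICT(E' → ε) = { $, 'f' }
Y has a single production, so nothing to check there.

Conflict found: Predict set conflict for E': { 'f' }
The grammar is NOT LL(1).

Answer: No. Predict set conflict for E': { 'f' }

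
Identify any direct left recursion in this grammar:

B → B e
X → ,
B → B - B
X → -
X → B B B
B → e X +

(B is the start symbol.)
Yes, B is left-recursive

Direct left recursion occurs when N → N α for some non-terminal N (the right-hand side begins with the left-hand side itself).

B → B e: LEFT RECURSIVE (starts with B)
X → ,: starts with ','
B → B - B: LEFT RECURSIVE (starts with B)
X → -: starts with '-'
X → B B B: starts with B
B → e X +: starts with e

The grammar has direct left recursion on: B.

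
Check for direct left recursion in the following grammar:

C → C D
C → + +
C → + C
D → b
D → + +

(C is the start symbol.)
Yes, C is left-recursive

Direct left recursion occurs when N → N α for some non-terminal N (the right-hand side begins with the left-hand side itself).

C → C D: LEFT RECURSIVE (starts with C)
C → + +: starts with '+'
C → + C: starts with '+'
D → b: starts with b
D → + +: starts with '+'

The grammar has direct left recursion on: C.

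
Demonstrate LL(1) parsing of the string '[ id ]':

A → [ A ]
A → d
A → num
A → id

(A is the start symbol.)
LL(1) parsing maintains a stack (initially the start symbol over $) and the input. At each step: if the stack top is a terminal, match it against the current input token; if it is a non-terminal N, replace it with the RHS of M[N, lookahead] (the unique production whose predict set contains the lookahead).

Stack is shown with the top on the left.

Stack    Input     Action
-------------------------
A $      [ id ] $  output A → [ A ]
[ A ] $  [ id ] $  match '['
A ] $    id ] $    output A → id
id ] $   id ] $    match 'id'
] $      ] $       match ']'
$        $         accept

The string is accepted.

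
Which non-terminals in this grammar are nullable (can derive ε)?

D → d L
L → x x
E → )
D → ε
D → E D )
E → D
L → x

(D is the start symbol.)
{ 'D', 'E' }

A non-terminal is nullable if it can derive ε (the empty string): either it has an ε-production, or it has a production whose right-hand side consists entirely of nullable non-terminals.

ε-productions: D → ε
So D is immediately nullable.
E → D: every symbol on the right is nullable, so E is nullable too.
No further non-terminal can be added: every production for the remaining non-terminals contains a terminal or a non-nullable non-terminal.
Nullable = { 'D', 'E' }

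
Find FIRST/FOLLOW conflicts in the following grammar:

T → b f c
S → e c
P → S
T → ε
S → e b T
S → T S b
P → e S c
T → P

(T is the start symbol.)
A FIRST/FOLLOW conflict occurs when a non-terminal N has a nullable alternative N → β (β ⇒* ε) and another alternative N → α with FIRST(α) ∩ FOLLOW(N) ≠ ∅: on such a lookahead the parser cannot decide between expanding α and letting N vanish via β.

Nullable non-terminals: T.
FIRST sets used below: FIRST(P) = { 'b', 'e' }

T: nullable alternative(s) T → ε; FOLLOW(T) = { $, 'b', 'c', 'e' }
  T → b f c: FIRST \ {ε} = { 'b' } — overlaps FOLLOW(T) on { 'b' }: CONFLICT
  T → ε: FIRST \ {ε} = { } — this is the only nullable alternative, skip
  T → P: FIRST \ {ε} = { 'b', 'e' } — overlaps FOLLOW(T) on { 'b', 'e' }: CONFLICT

P, S have no nullable alternative, so no FIRST/FOLLOW check is needed there.

So the grammar has 2 FIRST/FOLLOW conflicts (marked CONFLICT above).

Answer: Yes. T → b f c with FOLLOW(T) on { 'b' }; T → P with FOLLOW(T) on { 'b', 'e' }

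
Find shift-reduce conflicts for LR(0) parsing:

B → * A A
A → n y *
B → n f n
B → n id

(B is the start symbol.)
A shift-reduce conflict occurs when an LR(0) state has both:
  - a complete (reduce) item [A → α .] (dot at the end), and
  - a shift item [B → β . c γ] (dot before a terminal).

Augment with B' → B and build the canonical LR(0) collection (I0 = CLOSURE({[B' → . B]}), then GOTO on every symbol after a dot until no new states appear). It has 12 states:
  I0: { [B → . * A A], [B → . n f n], [B → . n id], [B' → . B] }  — shift
  I1: { [A → . n y *], [B → * . A A] }  — shift
  I2: { [B' → B .] }  — accept
  I3: { [B → n . f n], [B → n . id] }  — shift
  I4: { [B → n f . n] }  — shift
  I5: { [B → n id .] }  — reduce
  I6: { [B → n f n .] }  — reduce
  I7: { [A → . n y *], [B → * A . A] }  — shift
  I8: { [A → n . y *] }  — shift
  I9: { [A → n y . *] }  — shift
  I10: { [A → n y * .] }  — reduce
  I11: { [B → * A A .] }  — reduce

No state contains both a complete item and a shift item.

Answer: No shift-reduce conflicts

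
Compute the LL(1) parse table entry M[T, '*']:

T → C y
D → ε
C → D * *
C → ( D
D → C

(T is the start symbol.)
T → C y

To find M[T, '*'], we find productions for T where '*' is in the predict set (PREDICT(N → α) = (FIRST(α) \ {ε}) ∪ (FOLLOW(N) if α ⇒* ε)).

Relevant sets:
  FIRST(C) = { '(', '*' }

T → C y: PREDICT = { '(', '*' }
  '*' is in predict set, so this production goes in M[T, '*']

M[T, '*'] = T → C y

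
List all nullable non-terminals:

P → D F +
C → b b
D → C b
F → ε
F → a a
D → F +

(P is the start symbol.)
{ 'F' }

ε-productions: F → ε
So F is immediately nullable.
No further non-terminal can be added: every production for the remaining non-terminals contains a terminal or a non-nullable non-terminal.
Nullable = { 'F' }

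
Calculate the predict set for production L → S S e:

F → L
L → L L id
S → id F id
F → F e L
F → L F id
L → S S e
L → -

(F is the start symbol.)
{ 'id' }

PREDICT(L → S S e) = (FIRST(RHS) \ {ε}) ∪ (FOLLOW(L) if ε ∈ FIRST(RHS), i.e. RHS ⇒* ε)
FIRST(S) = { 'id' }
FIRST(S S e) = { 'id' }
ε ∉ FIRST(S S e), so FOLLOW(L) is not added.
PREDICT(L → S S e) = { 'id' }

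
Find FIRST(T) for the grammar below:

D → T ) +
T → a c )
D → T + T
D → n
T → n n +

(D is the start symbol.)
{ 'a', 'n' }

To compute FIRST(T), examine every production with T on the left-hand side, reading each right-hand side left to right until a non-nullable symbol is reached.

From T → a c ):
  - a is a terminal: add 'a' and stop
From T → n n +:
  - n is a terminal: add 'n' and stop

Collecting: FIRST(T) = { 'a', 'n' }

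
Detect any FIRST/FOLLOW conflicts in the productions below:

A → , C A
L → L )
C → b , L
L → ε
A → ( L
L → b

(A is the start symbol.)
Yes. L → L ')' with FOLLOW(L) on { ')' }

A FIRST/FOLLOW conflict occurs when a non-terminal N has a nullable alternative N → β (β ⇒* ε) and another alternative N → α with FIRST(α) ∩ FOLLOW(N) ≠ ∅: on such a lookahead the parser cannot decide between expanding α and letting N vanish via β.

Nullable non-terminals: L.
FIRST sets used below: FIRST(L) = { ')', 'b', ε }

L: nullable alternative(s) L → ε; FOLLOW(L) = { $, '(', ')', ',' }
  L → L ): FIRST \ {ε} = { ')', 'b' } — overlaps FOLLOW(L) on { ')' }: CONFLICT
  L → ε: FIRST \ {ε} = { } — this is the only nullable alternative, skip
  L → b: FIRST \ {ε} = { 'b' } — disjoint from FOLLOW(L)

A, C have no nullable alternative, so no FIRST/FOLLOW check is needed there.

So the grammar has 1 FIRST/FOLLOW conflict (marked CONFLICT above).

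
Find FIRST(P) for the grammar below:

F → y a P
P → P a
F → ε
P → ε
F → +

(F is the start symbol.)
To compute FIRST(P), examine every production with P on the left-hand side, reading each right-hand side left to right until a non-nullable symbol is reached.

From P → P a:
  - P is the symbol being defined: contributes nothing new
    P is nullable, so continue to the next symbol
  - a is a terminal: add 'a' and stop
From P → ε:
  - ε-production, so ε ∈ FIRST(P)

Collecting: FIRST(P) = { 'a', ε }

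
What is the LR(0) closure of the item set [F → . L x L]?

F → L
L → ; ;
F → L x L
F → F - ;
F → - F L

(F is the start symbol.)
To compute CLOSURE, for each item [A → α.Bβ] where B is a non-terminal, add [B → .γ] for all productions B → γ; repeat for the newly added items until nothing changes.

Start with: [F → . L x L]
  [F → . L x L] has the dot before L: add [L → . ; ;]
No further items can be added.

CLOSURE = { [F → . L x L], [L → . ; ;] }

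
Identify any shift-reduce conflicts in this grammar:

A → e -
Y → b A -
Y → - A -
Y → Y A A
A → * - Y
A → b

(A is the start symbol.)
A shift-reduce conflict occurs when an LR(0) state has both:
  - a complete (reduce) item [A → α .] (dot at the end), and
  - a shift item [B → β . c γ] (dot before a terminal).

Augment with A' → A and build the canonical LR(0) collection (I0 = CLOSURE({[A' → . A]}), then GOTO on every symbol after a dot until no new states appear). It has 16 states:
  I0: { [A → . * - Y], [A → . b], [A → . e -], [A' → . A] }  — shift
  I1: { [A → * . - Y] }  — shift
  I2: { [A' → A .] }  — accept
  I3: { [A → b .] }  — reduce
  I4: { [A → e . -] }  — shift
  I5: { [A → e - .] }  — reduce
  I6: { [A → * - . Y], [Y → . - A -], [Y → . Y A A], [Y → . b A -] }  — shift
  I7: { [A → . * - Y], [A → . b], [A → . e -], [Y → - . A -] }  — shift
  I8: { [A → * - Y .], [A → . * - Y], [A → . b], [A → . e -], [Y → Y . A A] }  — shift, reduce
  I9: { [A → . * - Y], [A → . b], [A → . e -], [Y → b . A -] }  — shift
  I10: { [Y → b A . -] }  — shift
  I11: { [Y → b A - .] }  — reduce
  I12: { [A → . * - Y], [A → . b], [A → . e -], [Y → Y A . A] }  — shift
  I13: { [Y → Y A A .] }  — reduce
  I14: { [Y → - A . -] }  — shift
  I15: { [Y → - A - .] }  — reduce

I8 contains reduce item [A → * - Y .] and shift items [A → . * - Y], [A → . b], [A → . e -] — shift-reduce conflict.

Answer: Yes — I8: [A → * - Y .] vs [A → . * - Y]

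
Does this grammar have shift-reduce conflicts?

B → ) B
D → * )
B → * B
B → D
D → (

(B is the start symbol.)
Yes — I6: [D → * ) .] vs [B → . ) B]

Augment with B' → B and build the canonical LR(0) collection (I0 = CLOSURE({[B' → . B]}), then GOTO on every symbol after a dot until no new states appear). It has 9 states:
  I0: { [B → . ) B], [B → . * B], [B → . D], [B' → . B], [D → . (], [D → . * )] }  — shift
  I1: { [D → ( .] }  — reduce
  I2: { [B → ) . B], [B → . ) B], [B → . * B], [B → . D], [D → . (], [D → . * )] }  — shift
  I3: { [B → * . B], [B → . ) B], [B → . * B], [B → . D], [D → * . )], [D → . (], [D → . * )] }  — shift
  I4: { [B' → B .] }  — accept
  I5: { [B → D .] }  — reduce
  I6: { [B → ) . B], [B → . ) B], [B → . * B], [B → . D], [D → * ) .], [D → . (], [D → . * )] }  — shift, reduce
  I7: { [B → * B .] }  — reduce
  I8: { [B → ) B .] }  — reduce

I6 contains reduce item [D → * ) .] and shift items [B → . ) B], [B → . * B], [D → . (], [D → . * )] — shift-reduce conflict.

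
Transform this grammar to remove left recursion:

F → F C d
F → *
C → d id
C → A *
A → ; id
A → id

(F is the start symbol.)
F → * F'
F' → C d F'
F' → ε
C → d id
C → A *
A → ; id
A → id

F is directly left-recursive. The standard transformation for
  A → A α₁ | ... | A α_m | β₁ | ... | β_n
is
  A  → β₁ A' | ... | β_n A'
  A' → α₁ A' | ... | α_m A' | ε

F → * becomes F → * F'
F → F C d becomes F' → C d F'
Add F' → ε

Productions for other non-terminals are unchanged:
  C → d id
  C → A *
  A → ; id
  A → id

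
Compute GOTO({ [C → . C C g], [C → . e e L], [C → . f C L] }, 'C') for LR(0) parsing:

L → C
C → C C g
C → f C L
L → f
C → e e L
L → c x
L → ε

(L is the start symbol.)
GOTO(I, 'C') = CLOSURE({ [A → αX.β] : [A → α.Xβ] ∈ I, X = 'C' })

Items with dot before 'C', with the dot advanced:
  [C → . C C g] → [C → C . C g]
Closure of the advanced items:
  [C → C . C g] has the dot before C: add [C → . C C g], [C → . f C L], [C → . e e L]

GOTO = { [C → . C C g], [C → . e e L], [C → . f C L], [C → C . C g] }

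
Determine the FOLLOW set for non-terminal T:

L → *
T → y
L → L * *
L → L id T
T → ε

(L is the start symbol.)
In L → L id T: T is at the end, add FOLLOW(L)

The FOLLOW sets referred to above (computed the same way, to a fixed point):
  FOLLOW(L) = { $, '*', 'id' }

Taking the union: FOLLOW(T) = { $, '*', 'id' }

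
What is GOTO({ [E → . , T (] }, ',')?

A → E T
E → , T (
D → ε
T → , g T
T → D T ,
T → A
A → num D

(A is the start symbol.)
GOTO(I, ',') = CLOSURE({ [A → αX.β] : [A → α.Xβ] ∈ I, X = ',' })

Items with dot before ',', with the dot advanced:
  [E → . , T (] → [E → , . T (]
Closure of the advanced items:
  [E → , . T (] has the dot before T: add [T → . , g T], [T → . D T ,], [T → . A]
  [T → . D T ,] has the dot before D: add [D → .]
  [T → . A] has the dot before A: add [A → . E T], [A → . num D]
  [A → . E T] has the dot before E: add [E → . , T (]

GOTO = { [A → . E T], [A → . num D], [D → .], [E → , . T (], [E → . , T (], [T → . , g T], [T → . A], [T → . D T ,] }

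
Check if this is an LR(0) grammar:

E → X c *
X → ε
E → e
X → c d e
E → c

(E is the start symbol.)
No. Shift-reduce conflict between [X → .] and [E → . c]

A grammar is LR(0) if no state in the canonical LR(0) collection has:
  - both a shift item (dot before a terminal) and a complete item (shift-reduce conflict), or
  - two or more complete items (reduce-reduce conflict; the accept item [E' → E .] counts as a complete item here).

Augment with E' → E and build the canonical LR(0) collection (I0 = CLOSURE({[E' → . E]}), then GOTO on every symbol after a dot until no new states appear). It has 9 states:
  I0: { [E → . X c *], [E → . c], [E → . e], [E' → . E], [X → . c d e], [X → .] }  — shift, reduce
  I1: { [E' → E .] }  — accept
  I2: { [E → X . c *] }  — shift
  I3: { [E → c .], [X → c . d e] }  — shift, reduce
  I4: { [E → e .] }  — reduce
  I5: { [X → c d . e] }  — shift
  I6: { [X → c d e .] }  — reduce
  I7: { [E → X c . *] }  — shift
  I8: { [E → X c * .] }  — reduce

Conflict in state I0:
  Shift-reduce conflict between [X → .] and [E → . c]
So the grammar is NOT LR(0).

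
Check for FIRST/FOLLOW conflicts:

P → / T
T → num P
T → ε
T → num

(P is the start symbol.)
No FIRST/FOLLOW conflicts.

Nullable non-terminals: T.

T: nullable alternative(s) T → ε; FOLLOW(T) = { $ }
  T → num P: FIRST \ {ε} = { 'num' } — disjoint from FOLLOW(T)
  T → ε: FIRST \ {ε} = { } — this is the only nullable alternative, skip
  T → num: FIRST \ {ε} = { 'num' } — disjoint from FOLLOW(T)

P has no nullable alternative, so no FIRST/FOLLOW check is needed there.

No FIRST/FOLLOW conflicts found.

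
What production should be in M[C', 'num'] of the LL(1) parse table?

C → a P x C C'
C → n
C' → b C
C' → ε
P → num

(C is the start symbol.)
Empty (error entry)

To find M[C', 'num'], we find productions for C' where 'num' is in the predict set (PREDICT(N → α) = (FIRST(α) \ {ε}) ∪ (FOLLOW(N) if α ⇒* ε)).

Relevant sets:
  FOLLOW(C') = { $, 'b' }

C' → b C: PREDICT = { 'b' }
C' → ε: PREDICT = { $, 'b' }

M[C', 'num'] is empty (no production applies)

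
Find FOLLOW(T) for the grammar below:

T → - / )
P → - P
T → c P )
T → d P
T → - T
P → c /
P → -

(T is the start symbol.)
To compute FOLLOW(T), find every occurrence of T on a right-hand side N → α T β: add FIRST(β) \ {ε}, and if β is empty or nullable also add FOLLOW(N). Iterate to a fixed point.

T is the start symbol, so $ ∈ FOLLOW(T).
In T → - T: T is at the end; this adds FOLLOW(T) to itself — nothing new

Taking the union: FOLLOW(T) = { $ }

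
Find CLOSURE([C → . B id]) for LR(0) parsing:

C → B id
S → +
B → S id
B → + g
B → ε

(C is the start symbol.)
To compute CLOSURE, for each item [A → α.Bβ] where B is a non-terminal, add [B → .γ] for all productions B → γ; repeat for the newly added items until nothing changes.

Start with: [C → . B id]
  [C → . B id] has the dot before B: add [B → . S id], [B → . + g], [B → .]
  [B → . S id] has the dot before S: add [S → . +]
No further items can be added.

CLOSURE = { [B → . + g], [B → . S id], [B → .], [C → . B id], [S → . +] }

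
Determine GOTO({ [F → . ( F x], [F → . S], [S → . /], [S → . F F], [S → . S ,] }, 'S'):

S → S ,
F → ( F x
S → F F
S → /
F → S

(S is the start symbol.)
{ [F → S .], [S → S . ,] }

GOTO(I, 'S') = CLOSURE({ [A → αX.β] : [A → α.Xβ] ∈ I, X = 'S' })

Items with dot before 'S', with the dot advanced:
  [F → . S] → [F → S .]
  [S → . S ,] → [S → S . ,]
Closure adds nothing (no advanced item has the dot before a non-terminal).

GOTO = { [F → S .], [S → S . ,] }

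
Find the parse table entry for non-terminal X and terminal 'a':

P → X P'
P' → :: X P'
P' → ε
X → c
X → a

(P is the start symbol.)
To find M[X, 'a'], we find productions for X where 'a' is in the predict set (PREDICT(N → α) = (FIRST(α) \ {ε}) ∪ (FOLLOW(N) if α ⇒* ε)).

X → c: PREDICT = { 'c' }
X → a: PREDICT = { 'a' }
  'a' is in predict set, so this production goes in M[X, 'a']

M[X, 'a'] = X → a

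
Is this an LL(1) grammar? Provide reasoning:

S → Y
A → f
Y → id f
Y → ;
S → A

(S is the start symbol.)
A grammar is LL(1) if for each non-terminal N with multiple productions, the predict sets of those productions are pairwise disjoint, where PREDICT(N → α) = (FIRST(α) \ {ε}) ∪ (FOLLOW(N) if α ⇒* ε).

Relevant sets:
  FIRST(Y) = { ';', 'id' }
  FIRST(A) = { 'f' }

For S:
  PREDICT(S → Y) = { ';', 'id' }
  PREDICT(S → A) = { 'f' }
For Y:
  PREDICT(Y → id f) = { 'id' }
  PREDICT(Y → ';') = { ';' }
A has a single production, so nothing to check there.

All predict sets are disjoint. The grammar IS LL(1).

Answer: Yes, the grammar is LL(1).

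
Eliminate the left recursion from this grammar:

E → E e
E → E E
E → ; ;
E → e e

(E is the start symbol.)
E is directly left-recursive. The standard transformation for
  A → A α₁ | ... | A α_m | β₁ | ... | β_n
is
  A  → β₁ A' | ... | β_n A'
  A' → α₁ A' | ... | α_m A' | ε

E → ; ; becomes E → ; ; E'
E → e e becomes E → e e E'
E → E e becomes E' → e E'
E → E E becomes E' → E E'
Add E' → ε

Resulting grammar:
E → ; ; E'
E → e e E'
E' → e E'
E' → E E'
E' → ε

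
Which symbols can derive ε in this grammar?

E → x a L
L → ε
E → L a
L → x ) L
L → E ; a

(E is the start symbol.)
ε-productions: L → ε
So L is immediately nullable.
No further non-terminal can be added: every production for the remaining non-terminals contains a terminal or a non-nullable non-terminal.
Nullable = { 'L' }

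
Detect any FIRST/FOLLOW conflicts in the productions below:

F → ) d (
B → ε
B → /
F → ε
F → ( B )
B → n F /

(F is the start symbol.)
A FIRST/FOLLOW conflict occurs when a non-terminal N has a nullable alternative N → β (β ⇒* ε) and another alternative N → α with FIRST(α) ∩ FOLLOW(N) ≠ ∅: on such a lookahead the parser cannot decide between expanding α and letting N vanish via β.

Nullable non-terminals: B, F.

B: nullable alternative(s) B → ε; FOLLOW(B) = { ')' }
  B → ε: FIRST \ {ε} = { } — this is the only nullable alternative, skip
  B → /: FIRST \ {ε} = { '/' } — disjoint from FOLLOW(B)
  B → n F /: FIRST \ {ε} = { 'n' } — disjoint from FOLLOW(B)

F: nullable alternative(s) F → ε; FOLLOW(F) = { $, '/' }
  F → ) d (: FIRST \ {ε} = { ')' } — disjoint from FOLLOW(F)
  F → ε: FIRST \ {ε} = { } — this is the only nullable alternative, skip
  F → ( B ): FIRST \ {ε} = { '(' } — disjoint from FOLLOW(F)

No FIRST/FOLLOW conflicts found.

Answer: No FIRST/FOLLOW conflicts.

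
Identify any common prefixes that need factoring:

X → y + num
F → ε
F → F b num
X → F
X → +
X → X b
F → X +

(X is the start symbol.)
No, left-factoring is not needed

Left-factoring is needed when two productions for the same non-terminal
share a common prefix on the right-hand side.

Productions for X:
  X → y + num
  X → F
  X → +
  X → X b
Productions for F:
  F → ε
  F → F b num
  F → X +

No common prefixes found.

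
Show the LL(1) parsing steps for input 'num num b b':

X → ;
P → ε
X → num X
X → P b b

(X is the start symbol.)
Stack is shown with the top on the left.

Stack    Input          Action
------------------------------
X $      num num b b $  output X → num X
num X $  num num b b $  match 'num'
X $      num b b $      output X → num X
num X $  num b b $      match 'num'
X $      b b $          output X → P b b
P b b $  b b $          output P → ε
b b $    b b $          match 'b'
b $      b $            match 'b'
$        $              accept

The string is accepted.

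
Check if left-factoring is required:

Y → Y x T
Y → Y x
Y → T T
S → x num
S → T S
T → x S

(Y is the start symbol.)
Left-factoring is needed when two productions for the same non-terminal
share a common prefix on the right-hand side.

Productions for Y:
  Y → Y x T
  Y → Y x
  Y → T T
Productions for S:
  S → x num
  S → T S

Found common prefix 'Y x' in productions for Y

Answer: Yes, Y has productions with common prefix 'Y x'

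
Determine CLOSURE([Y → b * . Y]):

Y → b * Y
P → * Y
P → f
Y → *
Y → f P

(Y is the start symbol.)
{ [Y → . *], [Y → . b * Y], [Y → . f P], [Y → b * . Y] }

Start with: [Y → b * . Y]
  [Y → b * . Y] has the dot before Y: add [Y → . b * Y], [Y → . *], [Y → . f P]
No further items can be added.

CLOSURE = { [Y → . *], [Y → . b * Y], [Y → . f P], [Y → b * . Y] }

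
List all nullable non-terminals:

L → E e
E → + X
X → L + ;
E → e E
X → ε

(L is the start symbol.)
ε-productions: X → ε
So X is immediately nullable.
No further non-terminal can be added: every production for the remaining non-terminals contains a terminal or a non-nullable non-terminal.
Nullable = { 'X' }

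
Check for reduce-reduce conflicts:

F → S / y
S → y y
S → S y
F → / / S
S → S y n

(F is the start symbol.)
No reduce-reduce conflicts

Augment with F' → F and build the canonical LR(0) collection (I0 = CLOSURE({[F' → . F]}), then GOTO on every symbol after a dot until no new states appear). It has 12 states:
  I0: { [F → . / / S], [F → . S / y], [F' → . F], [S → . S y n], [S → . S y], [S → . y y] }  — shift
  I1: { [F → / . / S] }  — shift
  I2: { [F' → F .] }  — accept
  I3: { [F → S . / y], [S → S . y n], [S → S . y] }  — shift
  I4: { [S → y . y] }  — shift
  I5: { [S → y y .] }  — reduce
  I6: { [F → S / . y] }  — shift
  I7: { [S → S y . n], [S → S y .] }  — shift, reduce
  I8: { [S → S y n .] }  — reduce
  I9: { [F → S / y .] }  — reduce
  I10: { [F → / / . S], [S → . S y n], [S → . S y], [S → . y y] }  — shift
  I11: { [F → / / S .], [S → S . y n], [S → S . y] }  — shift, reduce

No state contains more than one complete item.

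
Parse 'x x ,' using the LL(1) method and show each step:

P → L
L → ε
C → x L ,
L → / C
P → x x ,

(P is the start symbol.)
LL(1) parsing maintains a stack (initially the start symbol over $) and the input. At each step: if the stack top is a terminal, match it against the current input token; if it is a non-terminal N, replace it with the RHS of M[N, lookahead] (the unique production whose predict set contains the lookahead).

Stack is shown with the top on the left.

Stack    Input    Action
------------------------
P $      x x , $  output P → x x ,
x x , $  x x , $  match 'x'
x , $    x , $    match 'x'
, $      , $      match ','
$        $        accept

The string is accepted.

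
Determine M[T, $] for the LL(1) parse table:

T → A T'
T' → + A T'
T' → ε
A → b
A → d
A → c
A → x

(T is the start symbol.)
To find M[T, $], we find productions for T where $ is in the predict set (PREDICT(N → α) = (FIRST(α) \ {ε}) ∪ (FOLLOW(N) if α ⇒* ε)).

Relevant sets:
  FIRST(A) = { 'b', 'c', 'd', 'x' }

T → A T': PREDICT = { 'b', 'c', 'd', 'x' }

M[T, $] is empty (no production applies)

Answer: Empty (error entry)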